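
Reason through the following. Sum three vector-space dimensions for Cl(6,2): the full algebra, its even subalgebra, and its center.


n = 6 + 2 = 8
Total dim = 2^8 = 256
Even subalgebra dim = 2^7 = 128
n is even, so center dim = 1
Sum = 256 + 128 + 1 = 385


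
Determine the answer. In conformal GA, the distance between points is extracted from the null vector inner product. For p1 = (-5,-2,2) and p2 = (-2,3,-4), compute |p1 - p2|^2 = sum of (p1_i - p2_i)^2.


p1 - p2 = (-3, -5, 6)
|p1 - p2|^2 = (-3)^2 + (-5)^2 + 6^2
= 9 + 25 + 36
= 70


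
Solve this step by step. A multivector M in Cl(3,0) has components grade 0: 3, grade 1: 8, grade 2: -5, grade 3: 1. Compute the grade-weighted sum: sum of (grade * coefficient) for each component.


Grade-weighted sum = sum of grade_k * coefficient_k
0*3 = 0
1*8 = 8
2*(-5) = -10
3*1 = 3
Total = 0 + 8 + (-10) + 3 = 1


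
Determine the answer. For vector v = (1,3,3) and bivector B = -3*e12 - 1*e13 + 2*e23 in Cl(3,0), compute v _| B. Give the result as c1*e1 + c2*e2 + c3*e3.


Left contraction v _| B = <vB>_1 (grade-1 part of the geometric product vB).
Using e1_|e12 = e2, e2_|e12 = -e1, e1_|e13 = e3, e3_|e13 = -e1, e2_|e23 = e3, e3_|e23 = -e2:
e1 coeff: -v2*b12 - v3*b13 = -(3)*(-3) - (3)*(-1) = 12
e2 coeff: v1*b12 - v3*b23 = (1)*(-3) - (3)*(2) = -9
e3 coeff: v1*b13 + v2*b23 = (1)*(-1) + (3)*(2) = 5
v _| B = 12*e1 - 9*e2 + 5*e3


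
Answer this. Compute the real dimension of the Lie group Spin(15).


Spin(n) double-covers SO(n); both have Lie algebra so(n) of dimension n(n-1)/2.
n = 15
n(n-1) = 15 * 14 = 210
dim Spin(15) = 210/2 = 105


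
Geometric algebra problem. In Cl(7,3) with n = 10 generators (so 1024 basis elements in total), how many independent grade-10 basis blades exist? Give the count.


Number of grade-k basis blades in Cl(p,q) with n = p + q is C(n, k).
n = 7 + 3 = 10
C(10, 10) = 10! / (10! * 0!)
= 3628800 / (3628800 * 1)
= 1


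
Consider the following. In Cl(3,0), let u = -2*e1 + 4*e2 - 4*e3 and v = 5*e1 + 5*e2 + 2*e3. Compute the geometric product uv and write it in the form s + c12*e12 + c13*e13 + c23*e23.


In Cl(3,0): e_i^2 = 1, e_ie_j = -e_je_i for i != j.
Scalar part = u . v = (-2)*5 + 4*5 + (-4)*2
= -10 + 20 + (-8) = 2
e12 coeff = (-2)*5 - 4*5 = -10 - 20 = -30
e13 coeff = (-2)*2 - (-4)*5 = -4 - (-20) = 16
e23 coeff = 4*2 - (-4)*5 = 8 - (-20) = 28
uv = 2 - 30*e12 + 16*e13 + 28*e23


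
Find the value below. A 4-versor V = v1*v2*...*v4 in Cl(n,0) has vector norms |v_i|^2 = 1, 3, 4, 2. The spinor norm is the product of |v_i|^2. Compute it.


Spinor norm N(V) = |v1|^2 * |v2|^2 * ... * |v4|^2
= 1 * 3 * 4 * 2
Running product: 1, 3, 12, 24
N(V) = 24


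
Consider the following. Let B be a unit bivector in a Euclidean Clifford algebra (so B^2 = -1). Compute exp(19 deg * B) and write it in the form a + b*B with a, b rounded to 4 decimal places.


For a unit bivector B with B^2 = -1, the exponential series gives
e^(theta*B) = cos(theta) + sin(theta)*B (the GA analogue of Euler's formula).
theta = 19 degrees = 0.331613 rad
cos(19 deg) = 0.9455
sin(19 deg) = 0.3256
exp(theta*B) = 0.9455 + 0.3256*B


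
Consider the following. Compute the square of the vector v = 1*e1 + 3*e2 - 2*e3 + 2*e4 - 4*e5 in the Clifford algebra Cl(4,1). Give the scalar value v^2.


v^2 = sum of c_i^2 * e_i^2
Positive signature terms (e_i^2 = +1): 1^2 + 3^2 + (-2)^2 + 2^2 = 18
Negative signature terms (e_j^2 = -1): (-4)^2 = 16
v^2 = 18 - 16 = 2


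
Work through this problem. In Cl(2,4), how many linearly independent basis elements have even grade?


Even subalgebra dimension = 2^(n-1)
n = 2 + 4 = 6
2^(6 - 1) = 2^5 = 32
Verification: sum of C(6,k) for even k = 1 + 15 + 15 + 1 = 32
Result = 32


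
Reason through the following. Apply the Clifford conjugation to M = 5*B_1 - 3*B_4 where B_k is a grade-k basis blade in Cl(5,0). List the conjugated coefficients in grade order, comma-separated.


Clifford conjugate sign for grade k: (-1)^(k(k+1)/2)
Grade 1: (-1)^(1*2/2) = (-1)^1 = -1, coeff 5 -> -5
Grade 4: (-1)^(4*5/2) = (-1)^10 = 1, coeff -3 -> -3
Conjugated coefficients: -5, -3


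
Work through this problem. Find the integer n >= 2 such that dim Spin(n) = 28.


dim Spin(n) = dim so(n) = n(n-1)/2.
Solve n(n-1)/2 = 28, i.e. n^2 - n - 56 = 0.
Discriminant = 1 + 8*28 = 225
n = (1 + sqrt(225))/2 = (1 + 15)/2 = 8


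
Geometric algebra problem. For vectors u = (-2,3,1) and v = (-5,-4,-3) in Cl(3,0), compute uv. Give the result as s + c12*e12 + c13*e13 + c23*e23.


In Cl(3,0): e_i^2 = 1, e_ie_j = -e_je_i for i != j.
Scalar part = u . v = (-2)*(-5) + 3*(-4) + 1*(-3)
= 10 + (-12) + (-3) = -5
e12 coeff = (-2)*(-4) - 3*(-5) = 8 - (-15) = 23
e13 coeff = (-2)*(-3) - 1*(-5) = 6 - (-5) = 11
e23 coeff = 3*(-3) - 1*(-4) = -9 - (-4) = -5
uv = -5 + 23*e12 + 11*e13 - 5*e23


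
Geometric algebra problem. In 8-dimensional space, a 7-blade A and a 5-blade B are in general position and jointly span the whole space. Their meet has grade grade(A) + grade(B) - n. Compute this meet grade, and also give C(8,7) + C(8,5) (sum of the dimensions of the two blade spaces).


Meet grade = grade(A) + grade(B) - n
= 7 + 5 - 8 = 4
C(8,7) = 8
C(8,5) = 56
dim_A + dim_B = 8 + 56 = 64


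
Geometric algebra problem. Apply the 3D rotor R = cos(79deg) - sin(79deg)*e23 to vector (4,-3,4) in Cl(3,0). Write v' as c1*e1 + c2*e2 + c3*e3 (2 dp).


Rotor R = cos(79deg) - sin(79deg)*e23
Rotation angle theta = 2 * 79 = 158 degrees in the e23 plane (e2 -> e3).
The component perpendicular to the plane (e1) is invariant: v'_1 = v1 = 4.00
cos(158deg) = -0.9272, sin(158deg) = 0.3746
v'_2 = v2*cos(theta) - v3*sin(theta) = -3*(-0.9272) - 4*0.3746 = 1.28
v'_3 = v2*sin(theta) + v3*cos(theta) = -3*0.3746 + 4*(-0.9272) = -4.83
v' = 4.00*e1 + 1.28*e2 - 4.83*e3


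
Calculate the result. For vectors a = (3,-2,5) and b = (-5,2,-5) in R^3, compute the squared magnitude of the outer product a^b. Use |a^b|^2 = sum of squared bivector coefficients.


a wedge b = (a1*b2 - a2*b1)*e12 + (a1*b3 - a3*b1)*e13 + (a2*b3 - a3*b2)*e23
e12 coeff: 3*2 - (-2)*(-5) = 6 - 10 = -4
e13 coeff: 3*(-5) - 5*(-5) = -15 - (-25) = 10
e23 coeff: (-2)*(-5) - 5*2 = 10 - 10 = 0
|a wedge b|^2 = (-4)^2 + 10^2 + 0^2
= 16 + 100 + 0
= 116


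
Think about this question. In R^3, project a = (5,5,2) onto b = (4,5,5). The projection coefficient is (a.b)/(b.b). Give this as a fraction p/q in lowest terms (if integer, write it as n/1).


Projection coefficient = (a . b) / (b . b)
a . b = 5*4 + 5*5 + 2*5
= 20 + 25 + 10 = 55
b . b = 4^2 + 5^2 + 5^2
= 16 + 25 + 25 = 66
Coefficient = 55/66
In lowest terms: 5/6


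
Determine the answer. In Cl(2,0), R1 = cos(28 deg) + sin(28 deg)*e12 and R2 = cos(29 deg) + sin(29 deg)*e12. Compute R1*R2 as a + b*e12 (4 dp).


Same-plane rotors commute and their half-angles add:
R1*R2 = cos(a1 + a2) + sin(a1 + a2)*e12.
a1 + a2 = 28 + 29 = 57 deg
cos(57 deg) = 0.5446
sin(57 deg) = 0.8387
R1*R2 = 0.5446 + 0.8387*e12


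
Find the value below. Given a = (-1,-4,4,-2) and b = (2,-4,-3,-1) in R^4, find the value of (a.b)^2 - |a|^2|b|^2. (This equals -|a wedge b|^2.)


a . b = (-1)*2 + (-4)*(-4) + 4*(-3) + (-2)*(-1)
= -2 + 16 + (-12) + 2 = 4
|a|^2 = (-1)^2 + (-4)^2 + 4^2 + (-2)^2 = 37
|b|^2 = 2^2 + (-4)^2 + (-3)^2 + (-1)^2 = 30
(a.b)^2 = 4^2 = 16
|a|^2 * |b|^2 = 37 * 30 = 1110
Result = 16 - 1110 = -1094


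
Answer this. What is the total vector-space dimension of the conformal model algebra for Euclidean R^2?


The conformal model of R^2 uses Cl(3,1): the 2 Euclidean generators plus two extra orthogonal generators e+ (e+^2 = +1) and e- (e-^2 = -1), from which the null vectors e0, einf are built.
Number of generators m = 2 + 2 = 4.
dim Cl(p,q) = 2^m = 2^4 = 16


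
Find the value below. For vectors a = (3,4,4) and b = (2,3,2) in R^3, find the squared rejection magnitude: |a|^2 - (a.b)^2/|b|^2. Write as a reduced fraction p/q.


|a|^2 = 3^2 + 4^2 + 4^2 = 41
|b|^2 = 2^2 + 3^2 + 2^2 = 17
a . b = 3*2 + 4*3 + 4*2 = 26
(a.b)^2 = 26^2 = 676
|rej|^2 = 41 - 676/17
= (697 - 676)/17
= 21/17
In lowest terms: 21/17


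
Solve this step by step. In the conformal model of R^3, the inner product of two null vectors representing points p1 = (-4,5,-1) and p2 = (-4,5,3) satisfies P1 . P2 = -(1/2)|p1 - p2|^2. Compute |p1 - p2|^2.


p1 - p2 = (0, 0, -4)
|p1 - p2|^2 = 0^2 + 0^2 + (-4)^2
= 0 + 0 + 16
= 16


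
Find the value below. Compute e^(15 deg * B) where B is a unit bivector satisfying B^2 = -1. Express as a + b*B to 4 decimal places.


For a unit bivector B with B^2 = -1, the exponential series gives
e^(theta*B) = cos(theta) + sin(theta)*B (the GA analogue of Euler's formula).
theta = 15 degrees = 0.261799 rad
cos(15 deg) = 0.9659
sin(15 deg) = 0.2588
exp(theta*B) = 0.9659 + 0.2588*B


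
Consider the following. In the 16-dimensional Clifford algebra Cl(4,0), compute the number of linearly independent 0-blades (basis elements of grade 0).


Number of grade-k basis blades in Cl(p,q) with n = p + q is C(n, k).
n = 4 + 0 = 4
C(4, 0) = 4! / (0! * 4!)
= 24 / (1 * 24)
= 1


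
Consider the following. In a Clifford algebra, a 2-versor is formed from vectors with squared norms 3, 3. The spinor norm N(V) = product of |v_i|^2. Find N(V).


Spinor norm N(V) = |v1|^2 * |v2|^2 * ... * |v2|^2
= 3 * 3
Running product: 3, 9
N(V) = 9


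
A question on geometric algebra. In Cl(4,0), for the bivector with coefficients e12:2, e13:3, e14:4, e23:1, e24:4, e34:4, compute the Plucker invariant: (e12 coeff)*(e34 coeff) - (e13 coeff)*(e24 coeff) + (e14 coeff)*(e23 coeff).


Plucker relation: af - be + cd
a*f = 2*4 = 8
b*e = 3*4 = 12
c*d = 4*1 = 4
af - be + cd = 8 - 12 + 4
= 0


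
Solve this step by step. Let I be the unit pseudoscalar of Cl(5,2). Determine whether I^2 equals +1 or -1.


The pseudoscalar I = e1...e_n (product of all n generators) of Cl(p,q) satisfies I^2 = (-1)^(q + n(n-1)/2).
p = 5, q = 2, n = p + q = 7
n(n-1)/2 = 7 * 6 / 2 = 21
Exponent = q + n(n-1)/2 = 2 + 21 = 23
I^2 = (-1)^23 = -1


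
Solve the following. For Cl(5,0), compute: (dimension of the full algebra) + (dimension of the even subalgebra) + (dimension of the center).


n = 5 + 0 = 5
Total dim = 2^5 = 32
Even subalgebra dim = 2^4 = 16
n is odd, so center dim = 2
Sum = 32 + 16 + 2 = 50


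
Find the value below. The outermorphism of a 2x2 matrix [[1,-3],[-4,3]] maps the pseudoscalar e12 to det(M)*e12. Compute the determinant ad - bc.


The outermorphism of a linear map f sends e1^e2 to f(e1)^f(e2).
f(e1) = 1*e1 - 4*e2
f(e2) = -3*e1 + 3*e2
f(e1) ^ f(e2) = (1*e1 - 4*e2) ^ (-3*e1 + 3*e2)
= 1*3*e12 + (-4)*(-3)*e21
= (3 - 12)*e12
= -9*e12
Coefficient = -9


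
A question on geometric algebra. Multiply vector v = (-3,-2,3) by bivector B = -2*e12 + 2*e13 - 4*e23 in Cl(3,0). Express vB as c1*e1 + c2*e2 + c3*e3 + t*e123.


vB has grade-1 (vector) and grade-3 (trivector) parts: vB = (v _| B) + (v ^ B).
Vector part <vB>_1:
  e1: -v2*b12 - v3*b13 = -(-2)*(-2) - (3)*(2) = -10
  e2: v1*b12 - v3*b23 = (-3)*(-2) - (3)*(-4) = 18
  e3: v1*b13 + v2*b23 = (-3)*(2) + (-2)*(-4) = 2
Trivector part <vB>_3:
  e123: v1*b23 - v2*b13 + v3*b12 = (-3)*(-4) - (-2)*(2) + (3)*(-2) = 10
vB = -10*e1 + 18*e2 + 2*e3 + 10*e123


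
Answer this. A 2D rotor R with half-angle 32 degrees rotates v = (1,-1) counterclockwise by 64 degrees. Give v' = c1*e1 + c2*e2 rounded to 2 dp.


Rotor R = cos(32deg) - sin(32deg)*e12
Rotation angle theta = 2 * 32 = 64 degrees
v' = R*v*~R rotates v by theta.
cos(64deg) = 0.4384, sin(64deg) = 0.8988
v'_1 = 1*cos(64deg) - (-1)*sin(64deg)
= 1*0.4384 - (-1)*0.8988
= 1.34
v'_2 = 1*sin(64deg) + (-1)*cos(64deg)
= 1*0.8988 + (-1)*0.4384
= 0.46
v' = 1.34*e1 + 0.46*e2


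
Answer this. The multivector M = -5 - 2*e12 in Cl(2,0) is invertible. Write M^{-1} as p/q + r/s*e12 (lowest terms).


M = -5 - 2*e12, where e12^2 = -1.
Since M commutes with its reverse ~M = a - b*e12, M * ~M = a^2 - b^2*e12^2 = a^2 + b^2.
So M^{-1} = ~M / (a^2 + b^2) = (a - b*e12)/(a^2 + b^2).
a^2 + b^2 = 25 + 4 = 29
Scalar part = -5/29 = -5/29
Bivector coeff = 2/29 = 2/29
M^{-1} = -5/29 + 2/29*e12


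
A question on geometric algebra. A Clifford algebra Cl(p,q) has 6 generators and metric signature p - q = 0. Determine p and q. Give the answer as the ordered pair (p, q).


We need p + q = 6 and p - q = 0.
Adding: 2p = 6 + 0 = 6, so p = 3.
Then q = 6 - 3 = 3.
(p, q) = (3, 3)


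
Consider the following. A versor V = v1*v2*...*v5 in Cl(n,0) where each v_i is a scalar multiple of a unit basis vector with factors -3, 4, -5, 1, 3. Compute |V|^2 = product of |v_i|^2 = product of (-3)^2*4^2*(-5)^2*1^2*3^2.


Each vector v_i has |v_i|^2 = s_i^2
Squared scales: (-3)^2 = 9, 4^2 = 16, (-5)^2 = 25, 1^2 = 1, 3^2 = 9
|V|^2 = 9 * 16 * 25 * 1 * 9
= 32400


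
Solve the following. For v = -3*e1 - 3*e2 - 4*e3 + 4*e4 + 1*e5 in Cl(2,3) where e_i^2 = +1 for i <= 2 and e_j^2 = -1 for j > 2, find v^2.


v^2 = sum of c_i^2 * e_i^2
Positive signature terms (e_i^2 = +1): (-3)^2 + (-3)^2 = 18
Negative signature terms (e_j^2 = -1): (-4)^2 + 4^2 + 1^2 = 33
v^2 = 18 - 33 = -15


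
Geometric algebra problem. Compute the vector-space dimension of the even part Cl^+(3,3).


Even subalgebra dimension = 2^(n-1)
n = 3 + 3 = 6
2^(6 - 1) = 2^5 = 32
Verification: sum of C(6,k) for even k = 1 + 15 + 15 + 1 = 32
Result = 32


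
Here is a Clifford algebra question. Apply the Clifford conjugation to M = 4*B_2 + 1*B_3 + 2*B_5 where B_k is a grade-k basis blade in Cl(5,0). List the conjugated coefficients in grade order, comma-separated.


Clifford conjugate sign for grade k: (-1)^(k(k+1)/2)
Grade 2: (-1)^(2*3/2) = (-1)^3 = -1, coeff 4 -> -4
Grade 3: (-1)^(3*4/2) = (-1)^6 = 1, coeff 1 -> 1
Grade 5: (-1)^(5*6/2) = (-1)^15 = -1, coeff 2 -> -2
Conjugated coefficients: -4, 1, -2


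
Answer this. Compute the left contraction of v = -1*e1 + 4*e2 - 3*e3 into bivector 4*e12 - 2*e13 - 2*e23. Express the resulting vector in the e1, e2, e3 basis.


Left contraction v _| B = <vB>_1 (grade-1 part of the geometric product vB).
Using e1_|e12 = e2, e2_|e12 = -e1, e1_|e13 = e3, e3_|e13 = -e1, e2_|e23 = e3, e3_|e23 = -e2:
e1 coeff: -v2*b12 - v3*b13 = -(4)*(4) - (-3)*(-2) = -22
e2 coeff: v1*b12 - v3*b23 = (-1)*(4) - (-3)*(-2) = -10
e3 coeff: v1*b13 + v2*b23 = (-1)*(-2) + (4)*(-2) = -6
v _| B = -22*e1 - 10*e2 - 6*e3


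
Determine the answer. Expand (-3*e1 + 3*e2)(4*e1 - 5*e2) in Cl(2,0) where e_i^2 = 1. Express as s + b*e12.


Expand: (-3*e1 + 3*e2)(4*e1 - 5*e2)
= (-3)*4*e1e1 + (-3)*(-5)*e1e2 + 3*4*e2e1 + 3*(-5)*e2e2
Using e1^2 = e2^2 = 1, e2e1 = -e1e2:
Scalar part s = (-3)*4 + 3*(-5) = -12 + (-15) = -27
Bivector part b = (-3)*(-5) - 3*4 = 15 - 12 = 3
uv = -27 + 3*e12


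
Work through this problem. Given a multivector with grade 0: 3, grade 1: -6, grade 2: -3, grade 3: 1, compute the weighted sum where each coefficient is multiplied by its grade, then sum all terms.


Grade-weighted sum = sum of grade_k * coefficient_k
0*3 = 0
1*(-6) = -6
2*(-3) = -6
3*1 = 3
Total = 0 + (-6) + (-6) + 3 = -9


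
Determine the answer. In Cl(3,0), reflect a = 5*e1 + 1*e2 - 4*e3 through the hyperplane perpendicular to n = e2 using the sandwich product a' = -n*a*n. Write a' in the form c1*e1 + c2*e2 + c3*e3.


Reflection formula: a' = -n*a*n, with n = e2 (unit vector, n^2 = 1).
For reflection through hyperplane perp to e2:
The component along e2 flips sign, others stay.
a = (5, 1, -4)
a' = (5, -1, -4)
a' = 5*e1 - 1*e2 - 4*e3


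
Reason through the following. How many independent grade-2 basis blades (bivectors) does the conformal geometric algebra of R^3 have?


The conformal model of R^3 uses Cl(4,1) with m = 3 + 2 = 5 generators.
Number of grade-2 blades = C(m, 2) = C(5, 2)
= 5*4/2 = 10


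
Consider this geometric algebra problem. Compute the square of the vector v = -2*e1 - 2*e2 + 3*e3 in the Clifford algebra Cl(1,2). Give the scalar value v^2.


v^2 = sum of c_i^2 * e_i^2
Positive signature terms (e_i^2 = +1): (-2)^2 = 4
Negative signature terms (e_j^2 = -1): (-2)^2 + 3^2 = 13
v^2 = 4 - 13 = -9


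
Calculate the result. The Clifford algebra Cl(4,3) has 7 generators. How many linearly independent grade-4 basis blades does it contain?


Number of grade-k basis blades in Cl(p,q) with n = p + q is C(n, k).
n = 4 + 3 = 7
C(7, 4) = 7! / (4! * 3!)
= 5040 / (24 * 6)
= 35


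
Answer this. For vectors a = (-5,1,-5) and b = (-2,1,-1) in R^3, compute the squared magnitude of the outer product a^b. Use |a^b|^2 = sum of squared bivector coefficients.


a wedge b = (a1*b2 - a2*b1)*e12 + (a1*b3 - a3*b1)*e13 + (a2*b3 - a3*b2)*e23
e12 coeff: (-5)*1 - 1*(-2) = -5 - (-2) = -3
e13 coeff: (-5)*(-1) - (-5)*(-2) = 5 - 10 = -5
e23 coeff: 1*(-1) - (-5)*1 = -1 - (-5) = 4
|a wedge b|^2 = (-3)^2 + (-5)^2 + 4^2
= 9 + 25 + 16
= 50


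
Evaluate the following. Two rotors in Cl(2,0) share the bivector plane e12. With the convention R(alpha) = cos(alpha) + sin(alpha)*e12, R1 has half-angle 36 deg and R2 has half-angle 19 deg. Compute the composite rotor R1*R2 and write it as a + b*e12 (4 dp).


Same-plane rotors commute and their half-angles add:
R1*R2 = cos(a1 + a2) + sin(a1 + a2)*e12.
a1 + a2 = 36 + 19 = 55 deg
cos(55 deg) = 0.5736
sin(55 deg) = 0.8192
R1*R2 = 0.5736 + 0.8192*e12


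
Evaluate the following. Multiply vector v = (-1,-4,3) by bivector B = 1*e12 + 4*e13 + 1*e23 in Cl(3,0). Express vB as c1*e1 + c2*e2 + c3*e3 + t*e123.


vB has grade-1 (vector) and grade-3 (trivector) parts: vB = (v _| B) + (v ^ B).
Vector part <vB>_1:
  e1: -v2*b12 - v3*b13 = -(-4)*(1) - (3)*(4) = -8
  e2: v1*b12 - v3*b23 = (-1)*(1) - (3)*(1) = -4
  e3: v1*b13 + v2*b23 = (-1)*(4) + (-4)*(1) = -8
Trivector part <vB>_3:
  e123: v1*b23 - v2*b13 + v3*b12 = (-1)*(1) - (-4)*(4) + (3)*(1) = 18
vB = -8*e1 - 4*e2 - 8*e3 + 18*e123


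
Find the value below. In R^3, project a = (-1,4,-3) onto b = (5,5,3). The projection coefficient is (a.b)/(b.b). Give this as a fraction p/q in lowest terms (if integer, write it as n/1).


Projection coefficient = (a . b) / (b . b)
a . b = (-1)*5 + 4*5 + (-3)*3
= -5 + 20 + (-9) = 6
b . b = 5^2 + 5^2 + 3^2
= 25 + 25 + 9 = 59
Coefficient = 6/59
In lowest terms: 6/59


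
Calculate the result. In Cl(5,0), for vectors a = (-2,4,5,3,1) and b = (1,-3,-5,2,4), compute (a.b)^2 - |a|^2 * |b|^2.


a . b = (-2)*1 + 4*(-3) + 5*(-5) + 3*2 + 1*4
= -2 + (-12) + (-25) + 6 + 4 = -29
|a|^2 = (-2)^2 + 4^2 + 5^2 + 3^2 + 1^2 = 55
|b|^2 = 1^2 + (-3)^2 + (-5)^2 + 2^2 + 4^2 = 55
(a.b)^2 = (-29)^2 = 841
|a|^2 * |b|^2 = 55 * 55 = 3025
Result = 841 - 3025 = -2184


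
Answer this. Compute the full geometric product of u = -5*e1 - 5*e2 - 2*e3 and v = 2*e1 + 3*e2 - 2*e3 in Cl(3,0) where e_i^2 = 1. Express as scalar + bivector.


In Cl(3,0): e_i^2 = 1, e_ie_j = -e_je_i for i != j.
Scalar part = u . v = (-5)*2 + (-5)*3 + (-2)*(-2)
= -10 + (-15) + 4 = -21
e12 coeff = (-5)*3 - (-5)*2 = -15 - (-10) = -5
e13 coeff = (-5)*(-2) - (-2)*2 = 10 - (-4) = 14
e23 coeff = (-5)*(-2) - (-2)*3 = 10 - (-6) = 16
uv = -21 - 5*e12 + 14*e13 + 16*e23


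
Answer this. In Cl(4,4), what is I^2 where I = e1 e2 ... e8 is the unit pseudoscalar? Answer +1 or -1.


The pseudoscalar I = e1...e_n (product of all n generators) of Cl(p,q) satisfies I^2 = (-1)^(q + n(n-1)/2).
p = 4, q = 4, n = p + q = 8
n(n-1)/2 = 8 * 7 / 2 = 28
Exponent = q + n(n-1)/2 = 4 + 28 = 32
I^2 = (-1)^32 = +1


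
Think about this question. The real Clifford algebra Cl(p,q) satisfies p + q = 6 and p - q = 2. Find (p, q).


We need p + q = 6 and p - q = 2.
Adding: 2p = 6 + 2 = 8, so p = 4.
Then q = 6 - 4 = 2.
(p, q) = (4, 2)


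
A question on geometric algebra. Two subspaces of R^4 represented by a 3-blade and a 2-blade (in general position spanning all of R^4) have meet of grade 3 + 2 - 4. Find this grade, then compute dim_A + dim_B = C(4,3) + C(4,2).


Meet grade = grade(A) + grade(B) - n
= 3 + 2 - 4 = 1
C(4,3) = 4
C(4,2) = 6
dim_A + dim_B = 4 + 6 = 10


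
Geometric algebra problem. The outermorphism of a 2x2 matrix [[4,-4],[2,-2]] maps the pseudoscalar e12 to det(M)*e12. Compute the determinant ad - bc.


The outermorphism of a linear map f sends e1^e2 to f(e1)^f(e2).
f(e1) = 4*e1 + 2*e2
f(e2) = -4*e1 - 2*e2
f(e1) ^ f(e2) = (4*e1 + 2*e2) ^ (-4*e1 - 2*e2)
= 4*(-2)*e12 + 2*(-4)*e21
= (-8 - (-8))*e12
= 0*e12
Coefficient = 0


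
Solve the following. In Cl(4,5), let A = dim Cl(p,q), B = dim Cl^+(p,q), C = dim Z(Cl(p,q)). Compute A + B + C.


n = 4 + 5 = 9
Total dim = 2^9 = 512
Even subalgebra dim = 2^8 = 256
n is odd, so center dim = 2
Sum = 512 + 256 + 2 = 770


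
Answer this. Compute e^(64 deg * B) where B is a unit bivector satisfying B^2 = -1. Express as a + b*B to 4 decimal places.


For a unit bivector B with B^2 = -1, the exponential series gives
e^(theta*B) = cos(theta) + sin(theta)*B (the GA analogue of Euler's formula).
theta = 64 degrees = 1.117011 rad
cos(64 deg) = 0.4384
sin(64 deg) = 0.8988
exp(theta*B) = 0.4384 + 0.8988*B


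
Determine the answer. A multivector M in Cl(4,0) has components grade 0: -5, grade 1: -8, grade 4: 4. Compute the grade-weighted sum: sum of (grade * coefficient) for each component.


Grade-weighted sum = sum of grade_k * coefficient_k
0*(-5) = 0
1*(-8) = -8
4*4 = 16
Total = 0 + (-8) + 16 = 8


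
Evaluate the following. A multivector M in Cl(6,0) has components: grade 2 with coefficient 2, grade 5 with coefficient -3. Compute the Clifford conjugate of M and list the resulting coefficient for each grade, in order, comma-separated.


Clifford conjugate sign for grade k: (-1)^(k(k+1)/2)
Grade 2: (-1)^(2*3/2) = (-1)^3 = -1, coeff 2 -> -2
Grade 5: (-1)^(5*6/2) = (-1)^15 = -1, coeff -3 -> 3
Conjugated coefficients: -2, 3


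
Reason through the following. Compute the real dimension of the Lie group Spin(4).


Spin(n) double-covers SO(n); both have Lie algebra so(n) of dimension n(n-1)/2.
n = 4
n(n-1) = 4 * 3 = 12
dim Spin(4) = 12/2 = 6


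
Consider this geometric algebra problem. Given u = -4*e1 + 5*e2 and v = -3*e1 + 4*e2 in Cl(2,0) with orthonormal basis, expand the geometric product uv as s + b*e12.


Expand: (-4*e1 + 5*e2)(-3*e1 + 4*e2)
= (-4)*(-3)*e1e1 + (-4)*4*e1e2 + 5*(-3)*e2e1 + 5*4*e2e2
Using e1^2 = e2^2 = 1, e2e1 = -e1e2:
Scalar part s = (-4)*(-3) + 5*4 = 12 + 20 = 32
Bivector part b = (-4)*4 - 5*(-3) = -16 - (-15) = -1
uv = 32 - 1*e12


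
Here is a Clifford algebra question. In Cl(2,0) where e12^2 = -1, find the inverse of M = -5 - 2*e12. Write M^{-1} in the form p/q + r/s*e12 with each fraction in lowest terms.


M = -5 - 2*e12, where e12^2 = -1.
Since M commutes with its reverse ~M = a - b*e12, M * ~M = a^2 - b^2*e12^2 = a^2 + b^2.
So M^{-1} = ~M / (a^2 + b^2) = (a - b*e12)/(a^2 + b^2).
a^2 + b^2 = 25 + 4 = 29
Scalar part = -5/29 = -5/29
Bivector coeff = 2/29 = 2/29
M^{-1} = -5/29 + 2/29*e12


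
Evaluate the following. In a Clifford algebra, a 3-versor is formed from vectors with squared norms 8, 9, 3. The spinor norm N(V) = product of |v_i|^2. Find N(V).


Spinor norm N(V) = |v1|^2 * |v2|^2 * ... * |v3|^2
= 8 * 9 * 3
Running product: 8, 72, 216
N(V) = 216


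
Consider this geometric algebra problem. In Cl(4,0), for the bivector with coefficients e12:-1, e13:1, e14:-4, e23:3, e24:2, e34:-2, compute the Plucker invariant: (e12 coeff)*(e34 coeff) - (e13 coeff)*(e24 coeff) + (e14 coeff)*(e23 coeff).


Plucker relation: af - be + cd
a*f = (-1)*(-2) = 2
b*e = 1*2 = 2
c*d = (-4)*3 = -12
af - be + cd = 2 - 2 + (-12)
= -12


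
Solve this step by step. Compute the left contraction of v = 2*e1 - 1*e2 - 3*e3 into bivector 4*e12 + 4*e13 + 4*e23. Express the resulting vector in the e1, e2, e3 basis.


Left contraction v _| B = <vB>_1 (grade-1 part of the geometric product vB).
Using e1_|e12 = e2, e2_|e12 = -e1, e1_|e13 = e3, e3_|e13 = -e1, e2_|e23 = e3, e3_|e23 = -e2:
e1 coeff: -v2*b12 - v3*b13 = -(-1)*(4) - (-3)*(4) = 16
e2 coeff: v1*b12 - v3*b23 = (2)*(4) - (-3)*(4) = 20
e3 coeff: v1*b13 + v2*b23 = (2)*(4) + (-1)*(4) = 4
v _| B = 16*e1 + 20*e2 + 4*e3


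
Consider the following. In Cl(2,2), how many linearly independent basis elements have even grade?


Even subalgebra dimension = 2^(n-1)
n = 2 + 2 = 4
2^(4 - 1) = 2^3 = 8
Verification: sum of C(4,k) for even k = 1 + 6 + 1 = 8
Result = 8


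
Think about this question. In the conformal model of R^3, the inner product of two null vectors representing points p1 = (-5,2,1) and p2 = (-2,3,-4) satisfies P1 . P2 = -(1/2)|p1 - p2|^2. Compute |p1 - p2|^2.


p1 - p2 = (-3, -1, 5)
|p1 - p2|^2 = (-3)^2 + (-1)^2 + 5^2
= 9 + 1 + 25
= 35


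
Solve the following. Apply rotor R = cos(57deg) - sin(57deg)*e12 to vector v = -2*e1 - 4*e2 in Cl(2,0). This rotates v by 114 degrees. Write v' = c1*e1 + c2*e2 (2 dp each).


Rotor R = cos(57deg) - sin(57deg)*e12
Rotation angle theta = 2 * 57 = 114 degrees
v' = R*v*~R rotates v by theta.
cos(114deg) = -0.4067, sin(114deg) = 0.9135
v'_1 = -2*cos(114deg) - (-4)*sin(114deg)
= -2*(-0.4067) - (-4)*0.9135
= 4.47
v'_2 = -2*sin(114deg) + (-4)*cos(114deg)
= -2*0.9135 + (-4)*(-0.4067)
= -0.20
v' = 4.47*e1 - 0.20*e2


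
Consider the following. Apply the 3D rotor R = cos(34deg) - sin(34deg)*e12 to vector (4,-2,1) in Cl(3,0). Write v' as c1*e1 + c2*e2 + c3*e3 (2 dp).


Rotor R = cos(34deg) - sin(34deg)*e12
Rotation angle theta = 2 * 34 = 68 degrees in the e12 plane (e1 -> e2).
The component perpendicular to the plane (e3) is invariant: v'_3 = v3 = 1.00
cos(68deg) = 0.3746, sin(68deg) = 0.9272
v'_1 = v1*cos(theta) - v2*sin(theta) = 4*0.3746 - (-2)*0.9272 = 3.35
v'_2 = v1*sin(theta) + v2*cos(theta) = 4*0.9272 + (-2)*0.3746 = 2.96
v' = 3.35*e1 + 2.96*e2 + 1.00*e3


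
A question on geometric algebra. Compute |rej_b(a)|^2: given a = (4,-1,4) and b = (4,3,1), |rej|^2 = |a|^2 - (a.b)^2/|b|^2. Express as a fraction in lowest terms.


|a|^2 = 4^2 + (-1)^2 + 4^2 = 33
|b|^2 = 4^2 + 3^2 + 1^2 = 26
a . b = 4*4 + (-1)*3 + 4*1 = 17
(a.b)^2 = 17^2 = 289
|rej|^2 = 33 - 289/26
= (858 - 289)/26
= 569/26
In lowest terms: 569/26


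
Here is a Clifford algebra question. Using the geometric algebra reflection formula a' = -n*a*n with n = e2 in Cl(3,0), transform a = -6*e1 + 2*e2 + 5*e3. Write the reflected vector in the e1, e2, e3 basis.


Reflection formula: a' = -n*a*n, with n = e2 (unit vector, n^2 = 1).
For reflection through hyperplane perp to e2:
The component along e2 flips sign, others stay.
a = (-6, 2, 5)
a' = (-6, -2, 5)
a' = -6*e1 - 2*e2 + 5*e3


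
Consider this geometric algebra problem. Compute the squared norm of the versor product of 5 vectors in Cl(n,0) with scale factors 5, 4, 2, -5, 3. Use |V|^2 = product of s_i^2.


Each vector v_i has |v_i|^2 = s_i^2
Squared scales: 5^2 = 25, 4^2 = 16, 2^2 = 4, (-5)^2 = 25, 3^2 = 9
|V|^2 = 25 * 16 * 4 * 25 * 9
= 360000


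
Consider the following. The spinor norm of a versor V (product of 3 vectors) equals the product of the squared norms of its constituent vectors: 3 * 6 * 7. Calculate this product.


Spinor norm N(V) = |v1|^2 * |v2|^2 * ... * |v3|^2
= 3 * 6 * 7
Running product: 3, 18, 126
N(V) = 126


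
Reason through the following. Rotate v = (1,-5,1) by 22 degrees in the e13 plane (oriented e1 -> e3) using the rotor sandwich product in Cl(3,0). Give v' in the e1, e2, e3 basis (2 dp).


Rotor R = cos(11deg) - sin(11deg)*e13
Rotation angle theta = 2 * 11 = 22 degrees in the e13 plane (e1 -> e3).
The component perpendicular to the plane (e2) is invariant: v'_2 = v2 = -5.00
cos(22deg) = 0.9272, sin(22deg) = 0.3746
v'_1 = v1*cos(theta) - v3*sin(theta) = 1*0.9272 - 1*0.3746 = 0.55
v'_3 = v1*sin(theta) + v3*cos(theta) = 1*0.3746 + 1*0.9272 = 1.30
v' = 0.55*e1 - 5.00*e2 + 1.30*e3


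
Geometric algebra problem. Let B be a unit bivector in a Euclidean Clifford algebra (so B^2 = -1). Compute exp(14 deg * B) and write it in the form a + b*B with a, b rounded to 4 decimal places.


For a unit bivector B with B^2 = -1, the exponential series gives
e^(theta*B) = cos(theta) + sin(theta)*B (the GA analogue of Euler's formula).
theta = 14 degrees = 0.244346 rad
cos(14 deg) = 0.9703
sin(14 deg) = 0.2419
exp(theta*B) = 0.9703 + 0.2419*B


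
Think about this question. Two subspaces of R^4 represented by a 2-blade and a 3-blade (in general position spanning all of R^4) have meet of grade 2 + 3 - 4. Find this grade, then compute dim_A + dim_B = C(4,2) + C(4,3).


Meet grade = grade(A) + grade(B) - n
= 2 + 3 - 4 = 1
C(4,2) = 6
C(4,3) = 4
dim_A + dim_B = 6 + 4 = 10


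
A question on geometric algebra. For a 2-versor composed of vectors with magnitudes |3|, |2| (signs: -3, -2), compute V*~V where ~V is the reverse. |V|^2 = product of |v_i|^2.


Each vector v_i has |v_i|^2 = s_i^2
Squared scales: (-3)^2 = 9, (-2)^2 = 4
|V|^2 = 9 * 4
= 36


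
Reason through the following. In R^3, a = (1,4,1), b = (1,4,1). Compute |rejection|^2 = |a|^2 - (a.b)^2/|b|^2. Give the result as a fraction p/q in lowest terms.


|a|^2 = 1^2 + 4^2 + 1^2 = 18
|b|^2 = 1^2 + 4^2 + 1^2 = 18
a . b = 1*1 + 4*4 + 1*1 = 18
(a.b)^2 = 18^2 = 324
|rej|^2 = 18 - 324/18
= (324 - 324)/18
= 0/18
In lowest terms: 0/1


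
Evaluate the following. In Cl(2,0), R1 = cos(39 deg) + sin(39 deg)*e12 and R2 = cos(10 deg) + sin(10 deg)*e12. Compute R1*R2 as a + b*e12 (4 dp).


Same-plane rotors commute and their half-angles add:
R1*R2 = cos(a1 + a2) + sin(a1 + a2)*e12.
a1 + a2 = 39 + 10 = 49 deg
cos(49 deg) = 0.6561
sin(49 deg) = 0.7547
R1*R2 = 0.6561 + 0.7547*e12


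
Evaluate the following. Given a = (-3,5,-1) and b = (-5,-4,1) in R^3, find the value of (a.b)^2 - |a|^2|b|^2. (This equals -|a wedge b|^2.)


a . b = (-3)*(-5) + 5*(-4) + (-1)*1
= 15 + (-20) + (-1) = -6
|a|^2 = (-3)^2 + 5^2 + (-1)^2 = 35
|b|^2 = (-5)^2 + (-4)^2 + 1^2 = 42
(a.b)^2 = (-6)^2 = 36
|a|^2 * |b|^2 = 35 * 42 = 1470
Result = 36 - 1470 = -1434


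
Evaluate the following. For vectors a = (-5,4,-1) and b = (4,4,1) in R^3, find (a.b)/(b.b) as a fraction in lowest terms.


Projection coefficient = (a . b) / (b . b)
a . b = (-5)*4 + 4*4 + (-1)*1
= -20 + 16 + (-1) = -5
b . b = 4^2 + 4^2 + 1^2
= 16 + 16 + 1 = 33
Coefficient = -5/33
In lowest terms: -5/33


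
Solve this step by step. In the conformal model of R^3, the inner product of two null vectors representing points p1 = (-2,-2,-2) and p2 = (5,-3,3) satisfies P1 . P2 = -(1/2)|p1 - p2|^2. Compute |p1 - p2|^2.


p1 - p2 = (-7, 1, -5)
|p1 - p2|^2 = (-7)^2 + 1^2 + (-5)^2
= 49 + 1 + 25
= 75


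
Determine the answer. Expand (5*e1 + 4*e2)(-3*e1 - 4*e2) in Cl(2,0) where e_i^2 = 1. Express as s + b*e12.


Expand: (5*e1 + 4*e2)(-3*e1 - 4*e2)
= 5*(-3)*e1e1 + 5*(-4)*e1e2 + 4*(-3)*e2e1 + 4*(-4)*e2e2
Using e1^2 = e2^2 = 1, e2e1 = -e1e2:
Scalar part s = 5*(-3) + 4*(-4) = -15 + (-16) = -31
Bivector part b = 5*(-4) - 4*(-3) = -20 - (-12) = -8
uv = -31 - 8*e12


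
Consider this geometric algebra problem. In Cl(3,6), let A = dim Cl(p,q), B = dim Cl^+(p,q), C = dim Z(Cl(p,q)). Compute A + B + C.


n = 3 + 6 = 9
Total dim = 2^9 = 512
Even subalgebra dim = 2^8 = 256
n is odd, so center dim = 2
Sum = 512 + 256 + 2 = 770


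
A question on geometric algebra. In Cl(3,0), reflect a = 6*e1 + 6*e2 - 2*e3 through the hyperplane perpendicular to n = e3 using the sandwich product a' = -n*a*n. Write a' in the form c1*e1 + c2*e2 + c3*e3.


Reflection formula: a' = -n*a*n, with n = e3 (unit vector, n^2 = 1).
For reflection through hyperplane perp to e3:
The component along e3 flips sign, others stay.
a = (6, 6, -2)
a' = (6, 6, 2)
a' = 6*e1 + 6*e2 + 2*e3


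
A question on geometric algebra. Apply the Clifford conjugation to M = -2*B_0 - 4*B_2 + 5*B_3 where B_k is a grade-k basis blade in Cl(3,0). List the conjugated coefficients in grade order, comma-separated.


Clifford conjugate sign for grade k: (-1)^(k(k+1)/2)
Grade 0: (-1)^(0*1/2) = (-1)^0 = 1, coeff -2 -> -2
Grade 2: (-1)^(2*3/2) = (-1)^3 = -1, coeff -4 -> 4
Grade 3: (-1)^(3*4/2) = (-1)^6 = 1, coeff 5 -> 5
Conjugated coefficients: -2, 4, 5


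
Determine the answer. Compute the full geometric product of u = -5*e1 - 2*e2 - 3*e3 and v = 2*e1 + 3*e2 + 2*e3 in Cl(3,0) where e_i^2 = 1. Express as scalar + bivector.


In Cl(3,0): e_i^2 = 1, e_ie_j = -e_je_i for i != j.
Scalar part = u . v = (-5)*2 + (-2)*3 + (-3)*2
= -10 + (-6) + (-6) = -22
e12 coeff = (-5)*3 - (-2)*2 = -15 - (-4) = -11
e13 coeff = (-5)*2 - (-3)*2 = -10 - (-6) = -4
e23 coeff = (-2)*2 - (-3)*3 = -4 - (-9) = 5
uv = -22 - 11*e12 - 4*e13 + 5*e23


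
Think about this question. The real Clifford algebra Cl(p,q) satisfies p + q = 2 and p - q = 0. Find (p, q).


We need p + q = 2 and p - q = 0.
Adding: 2p = 2 + 0 = 2, so p = 1.
Then q = 2 - 1 = 1.
(p, q) = (1, 1)


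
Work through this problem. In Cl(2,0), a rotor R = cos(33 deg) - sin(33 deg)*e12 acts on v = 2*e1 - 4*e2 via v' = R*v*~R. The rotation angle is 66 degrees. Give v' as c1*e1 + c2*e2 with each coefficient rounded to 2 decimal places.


Rotor R = cos(33deg) - sin(33deg)*e12
Rotation angle theta = 2 * 33 = 66 degrees
v' = R*v*~R rotates v by theta.
cos(66deg) = 0.4067, sin(66deg) = 0.9135
v'_1 = 2*cos(66deg) - (-4)*sin(66deg)
= 2*0.4067 - (-4)*0.9135
= 4.47
v'_2 = 2*sin(66deg) + (-4)*cos(66deg)
= 2*0.9135 + (-4)*0.4067
= 0.20
v' = 4.47*e1 + 0.20*e2


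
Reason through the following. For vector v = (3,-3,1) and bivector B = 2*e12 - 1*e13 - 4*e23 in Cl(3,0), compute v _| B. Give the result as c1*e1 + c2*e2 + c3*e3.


Left contraction v _| B = <vB>_1 (grade-1 part of the geometric product vB).
Using e1_|e12 = e2, e2_|e12 = -e1, e1_|e13 = e3, e3_|e13 = -e1, e2_|e23 = e3, e3_|e23 = -e2:
e1 coeff: -v2*b12 - v3*b13 = -(-3)*(2) - (1)*(-1) = 7
e2 coeff: v1*b12 - v3*b23 = (3)*(2) - (1)*(-4) = 10
e3 coeff: v1*b13 + v2*b23 = (3)*(-1) + (-3)*(-4) = 9
v _| B = 7*e1 + 10*e2 + 9*e3


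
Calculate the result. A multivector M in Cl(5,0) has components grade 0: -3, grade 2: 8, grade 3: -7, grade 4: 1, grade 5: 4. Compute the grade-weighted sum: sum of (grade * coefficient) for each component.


Grade-weighted sum = sum of grade_k * coefficient_k
0*(-3) = 0
2*8 = 16
3*(-7) = -21
4*1 = 4
5*4 = 20
Total = 0 + 16 + (-21) + 4 + 20 = 19


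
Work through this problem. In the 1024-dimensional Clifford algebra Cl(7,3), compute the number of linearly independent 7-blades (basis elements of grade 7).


Number of grade-k basis blades in Cl(p,q) with n = p + q is C(n, k).
n = 7 + 3 = 10
C(10, 7) = 10! / (7! * 3!)
= 3628800 / (5040 * 6)
= 120


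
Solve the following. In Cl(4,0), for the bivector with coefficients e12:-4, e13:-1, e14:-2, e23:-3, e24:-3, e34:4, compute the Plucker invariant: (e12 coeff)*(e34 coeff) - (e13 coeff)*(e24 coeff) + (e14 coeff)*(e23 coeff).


Plucker relation: af - be + cd
a*f = (-4)*4 = -16
b*e = (-1)*(-3) = 3
c*d = (-2)*(-3) = 6
af - be + cd = -16 - 3 + 6
= -13


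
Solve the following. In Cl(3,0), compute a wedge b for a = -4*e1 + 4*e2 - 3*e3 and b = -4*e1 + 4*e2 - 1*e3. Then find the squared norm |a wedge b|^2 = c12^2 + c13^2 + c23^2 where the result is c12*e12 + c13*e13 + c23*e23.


a wedge b = (a1*b2 - a2*b1)*e12 + (a1*b3 - a3*b1)*e13 + (a2*b3 - a3*b2)*e23
e12 coeff: (-4)*4 - 4*(-4) = -16 - (-16) = 0
e13 coeff: (-4)*(-1) - (-3)*(-4) = 4 - 12 = -8
e23 coeff: 4*(-1) - (-3)*4 = -4 - (-12) = 8
|a wedge b|^2 = 0^2 + (-8)^2 + 8^2
= 0 + 64 + 64
= 128


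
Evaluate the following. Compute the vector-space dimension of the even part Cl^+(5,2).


Even subalgebra dimension = 2^(n-1)
n = 5 + 2 = 7
2^(7 - 1) = 2^6 = 64
Verification: sum of C(7,k) for even k = 1 + 21 + 35 + 7 = 64
Result = 64


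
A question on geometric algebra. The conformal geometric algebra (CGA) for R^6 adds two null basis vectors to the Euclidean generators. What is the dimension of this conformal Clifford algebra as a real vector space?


The conformal model of R^6 uses Cl(7,1): the 6 Euclidean generators plus two extra orthogonal generators e+ (e+^2 = +1) and e- (e-^2 = -1), from which the null vectors e0, einf are built.
Number of generators m = 6 + 2 = 8.
dim Cl(p,q) = 2^m = 2^8 = 256


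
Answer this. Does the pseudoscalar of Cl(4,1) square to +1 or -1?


The pseudoscalar I = e1...e_n (product of all n generators) of Cl(p,q) satisfies I^2 = (-1)^(q + n(n-1)/2).
p = 4, q = 1, n = p + q = 5
n(n-1)/2 = 5 * 4 / 2 = 10
Exponent = q + n(n-1)/2 = 1 + 10 = 11
I^2 = (-1)^11 = -1


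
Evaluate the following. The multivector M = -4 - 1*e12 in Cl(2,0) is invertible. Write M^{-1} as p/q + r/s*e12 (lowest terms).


M = -4 - 1*e12, where e12^2 = -1.
Since M commutes with its reverse ~M = a - b*e12, M * ~M = a^2 - b^2*e12^2 = a^2 + b^2.
So M^{-1} = ~M / (a^2 + b^2) = (a - b*e12)/(a^2 + b^2).
a^2 + b^2 = 16 + 1 = 17
Scalar part = -4/17 = -4/17
Bivector coeff = 1/17 = 1/17
M^{-1} = -4/17 + 1/17*e12


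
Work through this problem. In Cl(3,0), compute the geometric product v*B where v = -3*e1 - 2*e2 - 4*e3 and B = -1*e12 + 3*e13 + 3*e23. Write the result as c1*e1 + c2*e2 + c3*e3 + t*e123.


vB has grade-1 (vector) and grade-3 (trivector) parts: vB = (v _| B) + (v ^ B).
Vector part <vB>_1:
  e1: -v2*b12 - v3*b13 = -(-2)*(-1) - (-4)*(3) = 10
  e2: v1*b12 - v3*b23 = (-3)*(-1) - (-4)*(3) = 15
  e3: v1*b13 + v2*b23 = (-3)*(3) + (-2)*(3) = -15
Trivector part <vB>_3:
  e123: v1*b23 - v2*b13 + v3*b12 = (-3)*(3) - (-2)*(3) + (-4)*(-1) = 1
vB = 10*e1 + 15*e2 - 15*e3 + 1*e123


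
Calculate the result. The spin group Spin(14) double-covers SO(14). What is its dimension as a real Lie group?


Spin(n) double-covers SO(n); both have Lie algebra so(n) of dimension n(n-1)/2.
n = 14
n(n-1) = 14 * 13 = 182
dim Spin(14) = 182/2 = 91


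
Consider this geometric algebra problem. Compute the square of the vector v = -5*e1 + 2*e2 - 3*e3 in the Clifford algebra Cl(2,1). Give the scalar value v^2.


v^2 = sum of c_i^2 * e_i^2
Positive signature terms (e_i^2 = +1): (-5)^2 + 2^2 = 29
Negative signature terms (e_j^2 = -1): (-3)^2 = 9
v^2 = 29 - 9 = 20


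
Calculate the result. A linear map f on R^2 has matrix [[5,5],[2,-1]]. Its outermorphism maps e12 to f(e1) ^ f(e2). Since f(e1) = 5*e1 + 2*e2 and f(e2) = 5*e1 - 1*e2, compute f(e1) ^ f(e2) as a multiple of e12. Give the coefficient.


The outermorphism of a linear map f sends e1^e2 to f(e1)^f(e2).
f(e1) = 5*e1 + 2*e2
f(e2) = 5*e1 - 1*e2
f(e1) ^ f(e2) = (5*e1 + 2*e2) ^ (5*e1 - 1*e2)
= 5*(-1)*e12 + 2*5*e21
= (-5 - 10)*e12
= -15*e12
Coefficient = -15


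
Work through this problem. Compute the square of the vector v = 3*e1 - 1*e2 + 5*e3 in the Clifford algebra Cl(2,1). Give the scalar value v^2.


v^2 = sum of c_i^2 * e_i^2
Positive signature terms (e_i^2 = +1): 3^2 + (-1)^2 = 10
Negative signature terms (e_j^2 = -1): 5^2 = 25
v^2 = 10 - 25 = -15


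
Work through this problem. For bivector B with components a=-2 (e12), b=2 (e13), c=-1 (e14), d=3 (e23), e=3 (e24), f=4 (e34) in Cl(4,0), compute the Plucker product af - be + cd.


Plucker relation: af - be + cd
a*f = (-2)*4 = -8
b*e = 2*3 = 6
c*d = (-1)*3 = -3
af - be + cd = -8 - 6 + (-3)
= -17


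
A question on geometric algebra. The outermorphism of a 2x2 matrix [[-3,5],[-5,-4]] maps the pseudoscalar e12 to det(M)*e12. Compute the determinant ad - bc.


The outermorphism of a linear map f sends e1^e2 to f(e1)^f(e2).
f(e1) = -3*e1 - 5*e2
f(e2) = 5*e1 - 4*e2
f(e1) ^ f(e2) = (-3*e1 - 5*e2) ^ (5*e1 - 4*e2)
= (-3)*(-4)*e12 + (-5)*5*e21
= (12 - (-25))*e12
= 37*e12
Coefficient = 37


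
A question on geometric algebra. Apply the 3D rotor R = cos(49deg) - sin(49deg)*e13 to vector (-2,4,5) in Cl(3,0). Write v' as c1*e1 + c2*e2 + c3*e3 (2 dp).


Rotor R = cos(49deg) - sin(49deg)*e13
Rotation angle theta = 2 * 49 = 98 degrees in the e13 plane (e1 -> e3).
The component perpendicular to the plane (e2) is invariant: v'_2 = v2 = 4.00
cos(98deg) = -0.1392, sin(98deg) = 0.9903
v'_1 = v1*cos(theta) - v3*sin(theta) = -2*(-0.1392) - 5*0.9903 = -4.67
v'_3 = v1*sin(theta) + v3*cos(theta) = -2*0.9903 + 5*(-0.1392) = -2.68
v' = -4.67*e1 + 4.00*e2 - 2.68*e3


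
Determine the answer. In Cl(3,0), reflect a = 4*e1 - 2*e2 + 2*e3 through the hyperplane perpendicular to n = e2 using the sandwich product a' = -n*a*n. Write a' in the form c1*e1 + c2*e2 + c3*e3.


Reflection formula: a' = -n*a*n, with n = e2 (unit vector, n^2 = 1).
For reflection through hyperplane perp to e2:
The component along e2 flips sign, others stay.
a = (4, -2, 2)
a' = (4, 2, 2)
a' = 4*e1 + 2*e2 + 2*e3
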